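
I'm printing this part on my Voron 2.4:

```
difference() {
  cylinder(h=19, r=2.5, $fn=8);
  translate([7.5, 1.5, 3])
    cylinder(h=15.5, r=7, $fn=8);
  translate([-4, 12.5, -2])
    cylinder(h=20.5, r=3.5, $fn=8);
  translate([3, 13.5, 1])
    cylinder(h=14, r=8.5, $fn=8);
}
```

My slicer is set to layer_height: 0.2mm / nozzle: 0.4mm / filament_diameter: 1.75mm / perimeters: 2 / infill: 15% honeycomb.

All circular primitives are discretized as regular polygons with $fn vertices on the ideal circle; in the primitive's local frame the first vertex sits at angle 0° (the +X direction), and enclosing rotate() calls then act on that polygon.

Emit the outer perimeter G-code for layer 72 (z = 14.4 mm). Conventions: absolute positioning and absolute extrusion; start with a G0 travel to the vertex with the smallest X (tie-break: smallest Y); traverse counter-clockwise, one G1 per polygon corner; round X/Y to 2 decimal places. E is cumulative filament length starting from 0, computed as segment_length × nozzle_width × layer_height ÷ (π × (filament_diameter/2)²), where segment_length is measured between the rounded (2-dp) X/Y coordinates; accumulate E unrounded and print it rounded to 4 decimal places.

At z = 14.4 mm: the cylinder: section is a regular 8-gon, circumradius r=2.5; the r=7 cylinder at (7.5, 1.5) gives a regular 8-gon of circumradius 7 (constant along its height); the r=3.5 cylinder at (-4, 12.5) contributes a regular 8-gon of circumradius 3.5; the r=8.5 cylinder at (3, 13.5) gives a regular 8-gon of circumradius 8.5 (constant along its height); After the difference (first − rest): starting from the r=2.5 cylinder, the r=7 cylinder at (7.5, 1.5) partially overlaps it — only the 3.79 mm² overlap (of its 138.59 mm²) is removed, clipping the outline; the r=3.5 cylinder at (-4, 12.5) misses the remaining region (no effect); the r=8.5 cylinder at (3, 13.5) misses the remaining region (no effect) — 1 connected region. The outline is a single polygon with 9 vertices. Extrusion per mm of travel: 0.4 × 0.2 / (π × 0.875²) = 0.033260. Accumulating E over each segment gives final E = 0.4886.

G0 X-2.50 Y0.00 Z14.40
G1 X-1.77 Y-1.77 E0.0637
G1 X0.00 Y-2.50 E0.1274
G1 X1.77 Y-1.77 E0.1910
G1 X1.81 Y-1.66 E0.1949
G1 X0.50 Y1.50 E0.3087
G1 X0.78 Y2.18 E0.3332
G1 X0.00 Y2.50 E0.3612
G1 X-1.77 Y1.77 E0.4249
G1 X-2.50 Y0.00 E0.4886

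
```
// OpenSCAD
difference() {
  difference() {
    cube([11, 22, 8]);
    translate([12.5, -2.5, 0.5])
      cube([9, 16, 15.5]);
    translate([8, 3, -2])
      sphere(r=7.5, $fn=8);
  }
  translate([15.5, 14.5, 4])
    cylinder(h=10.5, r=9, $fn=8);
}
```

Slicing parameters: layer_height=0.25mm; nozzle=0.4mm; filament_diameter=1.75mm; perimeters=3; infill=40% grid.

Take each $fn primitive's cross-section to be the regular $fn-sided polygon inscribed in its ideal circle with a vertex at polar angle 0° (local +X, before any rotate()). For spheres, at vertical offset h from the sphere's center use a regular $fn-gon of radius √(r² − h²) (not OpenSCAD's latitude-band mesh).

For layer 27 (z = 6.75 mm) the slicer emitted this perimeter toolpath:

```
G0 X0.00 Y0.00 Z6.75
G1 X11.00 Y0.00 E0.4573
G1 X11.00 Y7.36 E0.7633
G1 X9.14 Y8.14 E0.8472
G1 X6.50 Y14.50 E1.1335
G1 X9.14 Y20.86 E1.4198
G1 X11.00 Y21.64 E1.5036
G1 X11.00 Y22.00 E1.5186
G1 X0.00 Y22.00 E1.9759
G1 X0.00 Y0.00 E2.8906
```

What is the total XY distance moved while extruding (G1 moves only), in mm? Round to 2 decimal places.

69.53 mm

Sum the Euclidean lengths of each G1 segment: total = 69.53 mm.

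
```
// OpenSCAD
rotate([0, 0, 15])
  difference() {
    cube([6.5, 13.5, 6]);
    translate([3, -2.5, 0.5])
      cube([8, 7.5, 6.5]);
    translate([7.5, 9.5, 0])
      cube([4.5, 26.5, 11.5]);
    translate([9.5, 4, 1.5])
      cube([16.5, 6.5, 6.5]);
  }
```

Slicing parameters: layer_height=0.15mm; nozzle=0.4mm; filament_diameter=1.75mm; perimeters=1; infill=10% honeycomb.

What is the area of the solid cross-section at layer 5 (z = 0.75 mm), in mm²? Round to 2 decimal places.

At z = 0.75 mm: the cube is present — its section is the full 6.5×13.5 rectangle (area 87.75 mm²); the cube at (3, -2.5) is present — its section is the full 8×7.5 rectangle (area 60.00 mm²); the cube at (7.5, 9.5) is present — its section is the full 4.5×26.5 rectangle (area 119.25 mm²); the cube at (9.5, 4) does not reach this height (z outside [1.5, 8]); After the difference (first − rest): starting from the 6.5×13.5 cube (87.75 mm²), the 8×7.5 cube at (3, -2.5) partially overlaps it — only the 17.50 mm² overlap (of its 60.00 mm²) is removed, clipping the outline; the 4.5×26.5 cube at (7.5, 9.5) misses the remaining region (no effect) — area = 70.25 mm²; (whole slice rotated 15° about Z — lengths, areas and connectivity unchanged). Overall, the cross-section is a single solid region. Net area = 70.25 mm².

70.25 mm²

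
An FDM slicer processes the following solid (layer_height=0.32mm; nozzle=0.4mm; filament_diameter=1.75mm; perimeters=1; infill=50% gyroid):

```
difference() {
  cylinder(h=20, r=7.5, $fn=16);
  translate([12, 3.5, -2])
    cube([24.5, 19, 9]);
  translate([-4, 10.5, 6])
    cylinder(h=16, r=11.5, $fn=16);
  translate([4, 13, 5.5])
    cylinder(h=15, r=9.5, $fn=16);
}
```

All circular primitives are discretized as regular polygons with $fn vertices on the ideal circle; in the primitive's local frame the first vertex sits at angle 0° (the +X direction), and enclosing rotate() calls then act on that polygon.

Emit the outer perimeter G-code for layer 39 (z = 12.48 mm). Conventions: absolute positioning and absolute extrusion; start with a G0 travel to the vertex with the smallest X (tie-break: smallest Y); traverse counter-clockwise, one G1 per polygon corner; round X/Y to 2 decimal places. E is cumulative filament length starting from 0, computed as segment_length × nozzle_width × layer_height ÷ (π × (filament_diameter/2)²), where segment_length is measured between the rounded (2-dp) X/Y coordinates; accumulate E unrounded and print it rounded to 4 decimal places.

G0 X-7.44 Y-0.32 Z12.48
G1 X-6.93 Y-2.87 E0.1384
G1 X-5.30 Y-5.30 E0.2941
G1 X-2.87 Y-6.93 E0.4498
G1 X0.00 Y-7.50 E0.6055
G1 X2.87 Y-6.93 E0.7612
G1 X5.30 Y-5.30 E0.9170
G1 X6.93 Y-2.87 E1.0727
G1 X7.50 Y0.00 E1.2284
G1 X6.93 Y2.87 E1.3841
G1 X6.21 Y3.94 E1.4527
G1 X5.02 Y3.70 E1.5173
G1 X4.13 Y2.37 E1.6025
G1 X0.40 Y-0.12 E1.8412
G1 X-4.00 Y-1.00 E2.0799
G1 X-7.44 Y-0.32 E2.2666

At z = 12.48 mm: the cylinder: section is a regular 16-gon, circumradius r=7.5; the cube at (12, 3.5) does not reach this height (z outside [-2, 7]); the cylinder at (-4, 10.5): section is a regular 16-gon, circumradius r=11.5; the r=9.5 cylinder at (4, 13) gives a regular 16-gon of circumradius 9.5 (constant along its height); After the difference (first − rest): starting from the r=7.5 cylinder, the r=11.5 cylinder at (-4, 10.5) partially overlaps it — only the 75.63 mm² overlap (of its 404.88 mm²) is removed, clipping the outline; the r=9.5 cylinder at (4, 13) partially overlaps it — only the 0.52 mm² overlap (of its 276.30 mm²) is removed, clipping the outline — 1 connected region. The outline is a single polygon with 15 vertices. Extrusion per mm of travel: 0.4 × 0.32 / (π × 0.875²) = 0.053216. Accumulating E over each segment gives final E = 2.2666.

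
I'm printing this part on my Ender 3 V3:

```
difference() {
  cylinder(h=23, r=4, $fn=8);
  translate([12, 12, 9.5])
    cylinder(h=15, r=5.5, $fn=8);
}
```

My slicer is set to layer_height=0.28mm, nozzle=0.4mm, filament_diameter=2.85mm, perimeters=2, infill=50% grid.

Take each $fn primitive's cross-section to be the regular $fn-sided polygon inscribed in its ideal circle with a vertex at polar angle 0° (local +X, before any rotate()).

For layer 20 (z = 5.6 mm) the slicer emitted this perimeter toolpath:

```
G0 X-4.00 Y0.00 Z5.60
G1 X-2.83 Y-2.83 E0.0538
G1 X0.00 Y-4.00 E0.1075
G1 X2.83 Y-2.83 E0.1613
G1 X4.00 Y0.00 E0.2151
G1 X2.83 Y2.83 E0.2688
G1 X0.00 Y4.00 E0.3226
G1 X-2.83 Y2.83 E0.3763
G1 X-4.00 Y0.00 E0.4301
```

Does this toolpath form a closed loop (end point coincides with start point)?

Start point (G0): (-4.00, 0.00). End point (last G1): the path returns to the start — closed.

yes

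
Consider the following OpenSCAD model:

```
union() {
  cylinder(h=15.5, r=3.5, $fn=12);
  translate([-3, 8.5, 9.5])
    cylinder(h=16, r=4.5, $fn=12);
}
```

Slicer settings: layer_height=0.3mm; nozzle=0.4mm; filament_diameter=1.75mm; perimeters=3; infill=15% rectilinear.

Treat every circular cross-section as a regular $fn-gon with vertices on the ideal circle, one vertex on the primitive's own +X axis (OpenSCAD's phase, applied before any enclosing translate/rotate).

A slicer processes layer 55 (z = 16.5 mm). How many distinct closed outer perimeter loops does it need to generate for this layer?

1

At z = 16.5 mm: the cylinder does not reach this height (z outside [0, 15.5]); the r=4.5 cylinder at (-3, 8.5) gives a regular 12-gon of circumradius 4.5 (constant along its height); Merging all regions: only the r=4.5 cylinder at (-3, 8.5) is present, so the union is just that shape — 1 connected region. The result has 1 disconnected region.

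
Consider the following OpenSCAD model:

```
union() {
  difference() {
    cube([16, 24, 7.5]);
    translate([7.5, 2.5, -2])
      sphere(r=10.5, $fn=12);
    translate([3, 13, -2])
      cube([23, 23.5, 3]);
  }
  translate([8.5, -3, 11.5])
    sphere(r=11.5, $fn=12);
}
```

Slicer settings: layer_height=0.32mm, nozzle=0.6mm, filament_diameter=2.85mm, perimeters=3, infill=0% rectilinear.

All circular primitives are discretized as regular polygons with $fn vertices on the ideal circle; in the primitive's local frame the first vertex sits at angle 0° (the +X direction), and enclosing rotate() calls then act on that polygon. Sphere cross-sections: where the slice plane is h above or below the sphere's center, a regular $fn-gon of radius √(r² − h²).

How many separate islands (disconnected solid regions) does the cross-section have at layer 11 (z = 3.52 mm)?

At z = 3.52 mm: the cube (footprint 16×24) is included at this height; the r=10.5 sphere at (7.5, 2.5) slices to a regular 12-gon of circumradius 8.932 (√(r²−h²) with h=5.52 from center); the cube at (3, 13) does not reach this height (z outside [-2, 1]); Subtracting the remaining from the first: starting from the 16×24 cube, the r=10.5 sphere at (7.5, 2.5) partially overlaps it — only the 155.47 mm² overlap (of its 239.34 mm²) is removed, clipping the outline — 2 connected regions; the r=11.5 sphere at (8.5, -3) slices to a regular 12-gon of circumradius 8.281 (√(r²−h²) with h=7.98 from center); Combining (union): the regions partially overlap (shared area 0.04 mm²), so overlapping operands fuse into one piece — 2 connected regions. Overall, the cross-section has 2 separate islands. Island count = 2.

2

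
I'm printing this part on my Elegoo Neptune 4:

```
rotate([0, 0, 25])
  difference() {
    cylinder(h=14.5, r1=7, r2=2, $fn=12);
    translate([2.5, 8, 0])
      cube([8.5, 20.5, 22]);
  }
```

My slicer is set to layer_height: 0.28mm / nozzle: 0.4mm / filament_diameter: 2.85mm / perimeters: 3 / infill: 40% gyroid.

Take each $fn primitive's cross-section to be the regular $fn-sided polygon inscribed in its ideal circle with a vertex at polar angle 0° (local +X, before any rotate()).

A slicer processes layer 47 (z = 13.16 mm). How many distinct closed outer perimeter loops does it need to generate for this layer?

At z = 13.16 mm: the cone contributes a regular 12-gon of circumradius 2.462 (interpolated between r1=7 and r2=2 at t=0.908); the 8.5×20.5 cube at (2.5, 8) contributes its full rectangle; Taking the first minus the rest: starting from the cone, the 8.5×20.5 cube at (2.5, 8) misses the remaining region (no effect) — 1 connected region; (whole slice rotated 25° about Z — lengths, areas and connectivity unchanged). The result has 1 disconnected region.

1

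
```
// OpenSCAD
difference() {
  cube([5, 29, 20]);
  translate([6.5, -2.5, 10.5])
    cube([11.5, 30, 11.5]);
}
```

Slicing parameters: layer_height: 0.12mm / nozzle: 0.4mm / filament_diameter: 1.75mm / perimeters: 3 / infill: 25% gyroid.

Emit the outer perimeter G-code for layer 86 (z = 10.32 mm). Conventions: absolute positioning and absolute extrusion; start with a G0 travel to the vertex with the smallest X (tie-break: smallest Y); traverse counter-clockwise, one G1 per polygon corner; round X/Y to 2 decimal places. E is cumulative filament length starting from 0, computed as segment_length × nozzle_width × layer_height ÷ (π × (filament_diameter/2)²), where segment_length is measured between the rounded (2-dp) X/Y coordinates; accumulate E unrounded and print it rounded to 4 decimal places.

G0 X0.00 Y0.00 Z10.32
G1 X5.00 Y0.00 E0.0998
G1 X5.00 Y29.00 E0.6785
G1 X0.00 Y29.00 E0.7783
G1 X0.00 Y0.00 E1.3570

At z = 10.32 mm: the cube is present — its section is the full 5×29 rectangle; the cube at (6.5, -2.5) is absent (z outside [10.5, 22]); After the difference (first − rest): none of the subtracted shapes is present at this height, so the 5×29 cube is unchanged — 1 connected region. The outline is a single polygon with 4 vertices. Extrusion per mm of travel: 0.4 × 0.12 / (π × 0.875²) = 0.019956. Accumulating E over each segment gives final E = 1.3570.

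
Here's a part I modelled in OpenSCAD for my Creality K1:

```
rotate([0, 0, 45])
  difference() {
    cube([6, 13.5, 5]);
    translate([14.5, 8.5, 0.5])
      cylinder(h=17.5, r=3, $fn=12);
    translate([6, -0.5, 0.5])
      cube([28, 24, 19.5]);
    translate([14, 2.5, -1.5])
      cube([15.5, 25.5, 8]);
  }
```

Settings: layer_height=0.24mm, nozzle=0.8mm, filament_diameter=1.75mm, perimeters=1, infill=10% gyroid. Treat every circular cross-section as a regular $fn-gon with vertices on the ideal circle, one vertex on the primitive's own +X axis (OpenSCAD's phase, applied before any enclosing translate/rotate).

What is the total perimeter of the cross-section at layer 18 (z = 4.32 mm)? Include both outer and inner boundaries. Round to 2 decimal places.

39.00 mm

At z = 4.32 mm: the 6×13.5 cube contributes its full rectangle (perimeter 39.00 mm); the r=3 cylinder at (14.5, 8.5) gives a regular 12-gon of circumradius 3 (constant along its height) (perimeter = 2·12·3.000·sin(180°/12) = 18.63 mm); the cube at (6, -0.5) is present — its section is the full 28×24 rectangle (perimeter 104.00 mm); the 15.5×25.5 cube at (14, 2.5) contributes its full rectangle (perimeter 82.00 mm); Taking the first minus the rest: starting from the 6×13.5 cube, the r=3 cylinder at (14.5, 8.5) misses the remaining region (no effect); the 28×24 cube at (6, -0.5) misses the remaining region (no effect); the 15.5×25.5 cube at (14, 2.5) misses the remaining region (no effect) — boundary = 39.00 mm; (whole slice rotated 45° about Z — lengths, areas and connectivity unchanged). Overall, the cross-section is a single solid region. Total boundary length (outer) = 39.00 mm.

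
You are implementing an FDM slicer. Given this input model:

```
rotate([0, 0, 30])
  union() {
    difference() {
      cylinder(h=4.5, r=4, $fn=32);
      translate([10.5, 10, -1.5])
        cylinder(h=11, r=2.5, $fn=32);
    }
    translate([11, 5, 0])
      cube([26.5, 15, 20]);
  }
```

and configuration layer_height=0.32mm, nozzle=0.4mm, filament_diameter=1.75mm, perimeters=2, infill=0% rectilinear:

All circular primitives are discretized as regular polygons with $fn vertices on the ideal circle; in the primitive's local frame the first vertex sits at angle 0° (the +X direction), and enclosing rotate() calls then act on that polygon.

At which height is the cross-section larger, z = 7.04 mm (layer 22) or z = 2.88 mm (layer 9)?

layer 9 (z = 2.88 mm)

Layer 22 (z = 7.04): the cylinder is not intersected at this z (z outside [0, 4.5]); the r=2.5 cylinder at (10.5, 10) gives a regular 32-gon of circumradius 2.5 (constant along its height) (area = (32/2)·2.500²·sin(360°/32) = 19.51 mm²); Subtracting the remaining from the first: the first operand is absent here, so nothing remains; the cube at (11, 5) is present — its section is the full 26.5×15 rectangle (area 397.50 mm²); Merging all regions: only the 26.5×15 cube at (11, 5) is present, so the union is just that shape — area = 397.50 mm²; (whole slice rotated 30° about Z — lengths, areas and connectivity unchanged). So its area = 397.50 mm². Layer 9 (z = 2.88): the cylinder: section is a regular 32-gon, circumradius r=4 (area = (32/2)·4.000²·sin(360°/32) = 49.94 mm²); the r=2.5 cylinder at (10.5, 10) gives a regular 32-gon of circumradius 2.5 (constant along its height) (area = (32/2)·2.500²·sin(360°/32) = 19.51 mm²); Subtracting the remaining from the first: starting from the r=4 cylinder (49.94 mm²), the r=2.5 cylinder at (10.5, 10) misses the remaining region (no effect) — area = 49.94 mm²; the cube at (11, 5) is present — its section is the full 26.5×15 rectangle (area 397.50 mm²); Taking the union: the 2 present regions are separate (no shared area or edge), so areas and boundary lengths simply add and each stays a separate island — area = 447.44 mm²; (rotated 30° about Z; rotation is an isometry so areas/perimeters/island counts are preserved). So its area = 447.44 mm². Layer 9 is larger (447.44 vs 397.50 mm²).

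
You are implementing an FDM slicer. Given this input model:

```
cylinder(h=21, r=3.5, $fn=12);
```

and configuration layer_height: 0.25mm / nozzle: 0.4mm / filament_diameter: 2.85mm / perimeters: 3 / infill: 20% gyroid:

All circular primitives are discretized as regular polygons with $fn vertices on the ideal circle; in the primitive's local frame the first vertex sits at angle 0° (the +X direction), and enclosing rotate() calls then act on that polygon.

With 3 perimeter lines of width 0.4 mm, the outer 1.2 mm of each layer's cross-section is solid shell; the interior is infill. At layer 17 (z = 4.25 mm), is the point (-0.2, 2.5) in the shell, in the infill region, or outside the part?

shell

At z = 4.25 mm: the cylinder: section is a regular 12-gon, circumradius r=3.5. Overall, the cross-section is a single solid region. The nearest boundary edge runs (0.00, 3.50)→(-1.75, 3.03); distance from the point to it = 0.91 mm. The point is inside the cross-section, 0.91 mm from the nearest boundary — within the 1.2 mm shell band (3 × 0.4).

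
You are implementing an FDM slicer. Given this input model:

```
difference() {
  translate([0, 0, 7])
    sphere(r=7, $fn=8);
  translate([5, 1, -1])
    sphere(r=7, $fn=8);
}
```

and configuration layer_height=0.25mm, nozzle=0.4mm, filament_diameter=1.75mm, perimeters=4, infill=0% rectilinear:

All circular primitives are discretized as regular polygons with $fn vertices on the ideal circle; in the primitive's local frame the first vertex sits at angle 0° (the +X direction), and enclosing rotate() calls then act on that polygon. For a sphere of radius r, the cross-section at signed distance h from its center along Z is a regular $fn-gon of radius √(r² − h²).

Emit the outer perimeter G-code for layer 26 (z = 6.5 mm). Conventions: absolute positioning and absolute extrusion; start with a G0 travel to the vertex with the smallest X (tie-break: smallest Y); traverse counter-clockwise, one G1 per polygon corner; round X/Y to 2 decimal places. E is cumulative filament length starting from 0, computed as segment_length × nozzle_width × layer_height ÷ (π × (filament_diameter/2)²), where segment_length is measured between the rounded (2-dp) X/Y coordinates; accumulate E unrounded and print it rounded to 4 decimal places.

At z = 6.5 mm: the r=7 sphere contributes a regular 8-gon of circumradius √(7²−0.5²) = 6.982; the sphere at (5, 1) does not reach this height (|z−center|=7.500 > r=7); After the difference (first − rest): none of the subtracted shapes is present at this height, so the r=7 sphere is unchanged — 1 connected region. The outline is a single polygon with 8 vertices. Extrusion per mm of travel: 0.4 × 0.25 / (π × 0.875²) = 0.041575. Accumulating E over each segment gives final E = 1.7776.

G0 X-6.98 Y0.00 Z6.50
G1 X-4.94 Y-4.94 E0.2222
G1 X0.00 Y-6.98 E0.4444
G1 X4.94 Y-4.94 E0.6666
G1 X6.98 Y0.00 E0.8888
G1 X4.94 Y4.94 E1.1110
G1 X0.00 Y6.98 E1.3332
G1 X-4.94 Y4.94 E1.5554
G1 X-6.98 Y0.00 E1.7776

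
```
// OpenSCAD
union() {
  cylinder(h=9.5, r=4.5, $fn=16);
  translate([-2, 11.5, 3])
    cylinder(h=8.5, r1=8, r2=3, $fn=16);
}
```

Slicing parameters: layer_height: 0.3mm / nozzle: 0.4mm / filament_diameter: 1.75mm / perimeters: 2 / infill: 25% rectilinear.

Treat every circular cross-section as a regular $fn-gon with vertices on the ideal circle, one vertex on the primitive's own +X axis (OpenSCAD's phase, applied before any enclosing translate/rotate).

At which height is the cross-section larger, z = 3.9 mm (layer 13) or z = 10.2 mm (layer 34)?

Layer 13 (z = 3.9): the r=4.5 cylinder contributes a regular 16-gon of circumradius 4.5 (area = (16/2)·4.500²·sin(360°/16) = 61.99 mm²); the cone at (-2, 11.5): at t=0.106 of its height the radius interpolates to r₁+(r₂−r₁)t = 7.471, giving a regular 16-gon of that circumradius (area = (16/2)·7.471²·sin(360°/16) = 170.86 mm²); Taking the union: the regions partially overlap — summed areas 232.85 mm² minus the doubly-counted overlap 0.14 mm² gives 232.72 mm² — area = 232.72 mm². So its area = 232.72 mm². Layer 34 (z = 10.2): the cylinder is not intersected at this z (z outside [0, 9.5]); the cone at (-2, 11.5): at t=0.847 of its height the radius interpolates to r₁+(r₂−r₁)t = 3.765, giving a regular 16-gon of that circumradius (area = (16/2)·3.765²·sin(360°/16) = 43.39 mm²); Combining (union): only the cone at (-2, 11.5) is present, so the union is just that shape — area = 43.39 mm². So its area = 43.39 mm². Layer 13 is larger (232.72 vs 43.39 mm²).

layer 13 (z = 3.9 mm)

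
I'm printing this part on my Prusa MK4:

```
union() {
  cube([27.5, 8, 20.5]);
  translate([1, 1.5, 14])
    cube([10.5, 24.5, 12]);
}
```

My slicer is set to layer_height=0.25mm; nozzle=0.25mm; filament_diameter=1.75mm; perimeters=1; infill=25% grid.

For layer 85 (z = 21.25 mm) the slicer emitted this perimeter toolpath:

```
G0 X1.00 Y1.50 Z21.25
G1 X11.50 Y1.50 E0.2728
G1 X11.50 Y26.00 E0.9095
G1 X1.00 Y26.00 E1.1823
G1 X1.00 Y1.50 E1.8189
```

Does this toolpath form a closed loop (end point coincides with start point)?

Start point (G0): (1.00, 1.50). End point (last G1): the path returns to the start — closed.

yes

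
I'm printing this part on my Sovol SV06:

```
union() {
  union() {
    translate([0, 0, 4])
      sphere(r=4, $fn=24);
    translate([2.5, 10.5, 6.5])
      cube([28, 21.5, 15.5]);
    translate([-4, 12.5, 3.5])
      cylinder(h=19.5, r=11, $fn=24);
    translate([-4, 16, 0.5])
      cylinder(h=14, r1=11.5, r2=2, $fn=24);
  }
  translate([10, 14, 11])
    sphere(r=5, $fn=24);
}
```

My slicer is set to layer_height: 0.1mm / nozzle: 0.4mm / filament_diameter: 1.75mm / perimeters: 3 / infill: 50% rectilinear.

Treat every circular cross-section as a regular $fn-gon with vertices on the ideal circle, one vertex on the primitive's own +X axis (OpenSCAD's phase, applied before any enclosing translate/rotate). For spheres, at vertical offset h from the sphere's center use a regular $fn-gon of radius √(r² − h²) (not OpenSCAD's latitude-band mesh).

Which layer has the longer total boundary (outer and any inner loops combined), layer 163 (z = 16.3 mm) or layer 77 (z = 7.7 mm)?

Layer 163 (z = 16.3): the sphere is not intersected at this z (|z−center|=12.300 > r=4); the cube at (2.5, 10.5) (footprint 28×21.5) is included at this height (perimeter 99.00 mm); the r=11 cylinder at (-4, 12.5) contributes a regular 24-gon of circumradius 11 (perimeter = 2·24·11.000·sin(180°/24) = 68.92 mm); the cone at (-4, 16) is absent (z outside [0.5, 14.5]); Combining (union): the regions partially overlap (shared area 36.03 mm²), so the edge portions inside another operand are dropped and the merged outline is re-measured after clipping — boundary = 140.68 mm; the sphere at (10, 14) is not intersected at this z (|z−center|=5.300 > r=5); Merging all regions: only that combined region is present, so the union is just that shape — boundary = 140.68 mm. So its perimeter = 140.68 mm. Layer 77 (z = 7.7): the r=4 sphere slices to a regular 24-gon of circumradius 1.520 (√(r²−h²) with h=3.7 from center) (perimeter = 2·24·1.520·sin(180°/24) = 9.52 mm); the 28×21.5 cube at (2.5, 10.5) contributes its full rectangle (perimeter 99.00 mm); the cylinder at (-4, 12.5): section is a regular 24-gon, circumradius r=11 (perimeter = 2·24·11.000·sin(180°/24) = 68.92 mm); the cone at (-4, 16) contributes a regular 24-gon of circumradius 6.614 (interpolated between r1=11.5 and r2=2 at t=0.514) (perimeter = 2·24·6.614·sin(180°/24) = 41.44 mm); Merging all regions: the regions partially overlap (shared area 171.91 mm²), so the edge portions inside another operand are dropped and the merged outline is re-measured after clipping — boundary = 150.20 mm; the sphere at (10, 14): section is a regular 24-gon, circumradius = √(r²−h²) = √(5²−3.3²) = 3.756 (perimeter = 2·24·3.756·sin(180°/24) = 23.53 mm); Taking the union: the regions partially overlap (shared area 43.41 mm²), so the edge portions inside another operand are dropped and the merged outline is re-measured after clipping — boundary = 150.27 mm. So its perimeter = 150.27 mm. Layer 77 is larger (150.27 vs 140.68 mm).

layer 77 (z = 7.7 mm)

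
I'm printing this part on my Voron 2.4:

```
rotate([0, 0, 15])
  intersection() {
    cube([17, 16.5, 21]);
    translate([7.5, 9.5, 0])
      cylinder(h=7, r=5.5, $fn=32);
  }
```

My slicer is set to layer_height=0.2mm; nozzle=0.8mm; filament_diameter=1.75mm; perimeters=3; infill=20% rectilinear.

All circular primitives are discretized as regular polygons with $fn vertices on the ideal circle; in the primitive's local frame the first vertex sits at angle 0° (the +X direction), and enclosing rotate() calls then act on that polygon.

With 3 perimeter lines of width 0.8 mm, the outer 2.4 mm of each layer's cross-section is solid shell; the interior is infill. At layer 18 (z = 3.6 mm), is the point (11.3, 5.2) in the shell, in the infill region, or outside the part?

outside

At z = 3.6 mm: the 17×16.5 cube contributes its full rectangle; the r=5.5 cylinder at (7.5, 9.5) gives a regular 32-gon of circumradius 5.5 (constant along its height); Keeping only the common overlap: the r=5.5 cylinder at (7.5, 9.5) lies inside the 17×16.5 cube, so the common part is the r=5.5 cylinder at (7.5, 9.5) itself — 1 connected region; (whole slice rotated 15° about Z — lengths, areas and connectivity unchanged). Overall, the cross-section is a single solid region. Undo the 15° rotation: the query point maps to (12.261, 2.098) in the un-rotated model frame. The nearest boundary edge runs (11.39, 5.61)→(10.56, 4.93); distance from the point to it = 3.30 mm. The point is not inside any of the regions above, so it lies outside the cross-section (3.30 mm from the nearest boundary).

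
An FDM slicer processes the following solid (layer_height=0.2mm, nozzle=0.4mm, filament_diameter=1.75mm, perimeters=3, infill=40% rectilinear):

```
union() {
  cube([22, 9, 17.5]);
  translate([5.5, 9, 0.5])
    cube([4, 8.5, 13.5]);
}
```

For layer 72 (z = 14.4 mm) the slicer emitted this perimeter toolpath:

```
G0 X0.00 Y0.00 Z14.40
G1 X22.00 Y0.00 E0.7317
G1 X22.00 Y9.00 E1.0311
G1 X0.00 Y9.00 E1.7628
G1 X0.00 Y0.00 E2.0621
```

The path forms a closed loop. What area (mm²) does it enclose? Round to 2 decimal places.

198.00 mm²

Apply the shoelace formula to the sequence of (X, Y) vertices; enclosed area = 198.00 mm².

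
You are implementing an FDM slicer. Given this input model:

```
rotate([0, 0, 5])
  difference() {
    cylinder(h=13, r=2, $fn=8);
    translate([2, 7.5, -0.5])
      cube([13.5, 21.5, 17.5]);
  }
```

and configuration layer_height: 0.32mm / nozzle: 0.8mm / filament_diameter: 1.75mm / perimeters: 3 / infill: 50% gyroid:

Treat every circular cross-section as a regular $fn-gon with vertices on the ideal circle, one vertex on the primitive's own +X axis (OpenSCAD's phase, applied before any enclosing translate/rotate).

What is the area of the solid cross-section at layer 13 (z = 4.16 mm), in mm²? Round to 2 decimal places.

At z = 4.16 mm: the r=2 cylinder contributes a regular 8-gon of circumradius 2 (area = (8/2)·2.000²·sin(360°/8) = 11.31 mm²); the cube at (2, 7.5) (footprint 13.5×21.5) is included at this height (area 290.25 mm²); Taking the first minus the rest: starting from the r=2 cylinder (11.31 mm²), the 13.5×21.5 cube at (2, 7.5) misses the remaining region (no effect) — area = 11.31 mm²; (rotated 5° about Z; rotation is an isometry so areas/perimeters/island counts are preserved). Overall, the cross-section is a single solid region. Net area = 11.31 mm².

11.31 mm²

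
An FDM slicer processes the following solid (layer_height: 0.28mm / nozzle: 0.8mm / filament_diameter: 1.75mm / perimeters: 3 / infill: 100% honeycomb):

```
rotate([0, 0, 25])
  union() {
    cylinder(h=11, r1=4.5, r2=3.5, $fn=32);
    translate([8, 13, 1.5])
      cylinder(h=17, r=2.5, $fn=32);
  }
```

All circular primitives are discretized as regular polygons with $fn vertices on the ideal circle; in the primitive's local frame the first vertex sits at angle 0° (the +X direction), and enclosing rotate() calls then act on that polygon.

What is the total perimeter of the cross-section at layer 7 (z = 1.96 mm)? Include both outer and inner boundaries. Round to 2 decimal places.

42.79 mm

At z = 1.96 mm: the cone: at t=0.178 of its height the radius interpolates to r₁+(r₂−r₁)t = 4.322, giving a regular 32-gon of that circumradius (perimeter = 2·32·4.322·sin(180°/32) = 27.11 mm); the r=2.5 cylinder at (8, 13) gives a regular 32-gon of circumradius 2.5 (constant along its height) (perimeter = 2·32·2.500·sin(180°/32) = 15.68 mm); Merging all regions: the 2 present regions are separate (no shared area or edge), so areas and boundary lengths simply add and each stays a separate island — boundary = 42.79 mm; (rotated 25° about Z; rotation is an isometry so areas/perimeters/island counts are preserved). Overall, the cross-section has 2 separate islands. Total boundary length (outer) = 42.79 mm.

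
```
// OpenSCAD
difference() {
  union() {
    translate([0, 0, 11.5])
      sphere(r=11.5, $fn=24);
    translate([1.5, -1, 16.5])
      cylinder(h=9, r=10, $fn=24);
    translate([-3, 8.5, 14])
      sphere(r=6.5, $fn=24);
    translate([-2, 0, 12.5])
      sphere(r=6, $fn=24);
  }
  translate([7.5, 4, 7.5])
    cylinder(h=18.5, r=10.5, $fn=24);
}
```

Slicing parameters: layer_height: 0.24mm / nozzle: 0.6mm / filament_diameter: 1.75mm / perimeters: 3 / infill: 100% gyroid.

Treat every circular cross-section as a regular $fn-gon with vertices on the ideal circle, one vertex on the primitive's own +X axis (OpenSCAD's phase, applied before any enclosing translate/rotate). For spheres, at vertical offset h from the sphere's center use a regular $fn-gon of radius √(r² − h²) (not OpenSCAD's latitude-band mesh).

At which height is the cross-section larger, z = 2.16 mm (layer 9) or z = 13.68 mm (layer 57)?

Layer 9 (z = 2.16): the r=11.5 sphere contributes a regular 24-gon of circumradius √(11.5²−9.34²) = 6.709 (area = (24/2)·6.709²·sin(360°/24) = 139.81 mm²); the cylinder at (1.5, -1) does not reach this height (z outside [16.5, 25.5]); the sphere at (-3, 8.5) does not reach this height (|z−center|=11.840 > r=6.5); the sphere at (-2, 0) is not intersected at this z (|z−center|=10.340 > r=6); Taking the union: only the r=11.5 sphere is present, so the union is just that shape — area = 139.81 mm²; the cylinder at (7.5, 4) is not intersected at this z (z outside [7.5, 26]); Subtracting the remaining from the first: none of the subtracted shapes is present at this height, so that combined region is unchanged — area = 139.81 mm². So its area = 139.81 mm². Layer 57 (z = 13.68): the r=11.5 sphere slices to a regular 24-gon of circumradius 11.291 (√(r²−h²) with h=2.18 from center) (area = (24/2)·11.291²·sin(360°/24) = 395.99 mm²); the cylinder at (1.5, -1) does not reach this height (z outside [16.5, 25.5]); the r=6.5 sphere at (-3, 8.5) slices to a regular 24-gon of circumradius 6.492 (√(r²−h²) with h=0.32 from center) (area = (24/2)·6.492²·sin(360°/24) = 130.90 mm²); the sphere at (-2, 0): section is a regular 24-gon, circumradius = √(r²−h²) = √(6²−1.18²) = 5.883 (area = (24/2)·5.883²·sin(360°/24) = 107.49 mm²); Combining (union): the regions partially overlap — summed areas 634.37 mm² minus the doubly-counted overlap 193.06 mm² gives 441.31 mm² — area = 441.31 mm²; the cylinder at (7.5, 4): section is a regular 24-gon, circumradius r=10.5 (area = (24/2)·10.500²·sin(360°/24) = 342.42 mm²); Taking the first minus the rest: starting from that combined region (441.31 mm²), the r=10.5 cylinder at (7.5, 4) partially overlaps it — only the 191.80 mm² overlap (of its 342.42 mm²) is removed, clipping the outline — area = 249.51 mm². So its area = 249.51 mm². Layer 57 is larger (249.51 vs 139.81 mm²).

layer 57 (z = 13.68 mm)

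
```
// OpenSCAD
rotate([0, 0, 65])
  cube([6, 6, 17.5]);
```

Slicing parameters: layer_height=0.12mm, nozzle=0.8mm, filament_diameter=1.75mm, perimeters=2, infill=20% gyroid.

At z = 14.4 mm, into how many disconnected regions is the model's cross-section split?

At z = 14.4 mm: the 6×6 cube contributes its full rectangle; (whole slice rotated 65° about Z — lengths, areas and connectivity unchanged). The result has 1 disconnected region.

1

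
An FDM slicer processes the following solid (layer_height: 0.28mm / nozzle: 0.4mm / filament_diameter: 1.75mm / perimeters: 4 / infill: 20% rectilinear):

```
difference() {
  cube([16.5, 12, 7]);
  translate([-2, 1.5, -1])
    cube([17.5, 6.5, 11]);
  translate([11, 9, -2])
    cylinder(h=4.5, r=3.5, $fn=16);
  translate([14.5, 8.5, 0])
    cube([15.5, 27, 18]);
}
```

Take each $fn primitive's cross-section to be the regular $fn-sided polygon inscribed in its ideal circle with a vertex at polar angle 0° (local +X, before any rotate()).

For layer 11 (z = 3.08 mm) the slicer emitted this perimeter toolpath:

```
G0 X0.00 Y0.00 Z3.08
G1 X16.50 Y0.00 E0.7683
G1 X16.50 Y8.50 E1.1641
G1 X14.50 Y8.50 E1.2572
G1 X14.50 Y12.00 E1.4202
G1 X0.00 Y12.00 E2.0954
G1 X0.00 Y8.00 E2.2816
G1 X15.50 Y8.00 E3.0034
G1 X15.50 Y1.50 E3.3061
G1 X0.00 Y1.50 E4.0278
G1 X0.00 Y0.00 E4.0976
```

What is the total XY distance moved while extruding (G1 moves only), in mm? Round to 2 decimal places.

Sum the Euclidean lengths of each G1 segment: total = 88.00 mm.

88.00 mm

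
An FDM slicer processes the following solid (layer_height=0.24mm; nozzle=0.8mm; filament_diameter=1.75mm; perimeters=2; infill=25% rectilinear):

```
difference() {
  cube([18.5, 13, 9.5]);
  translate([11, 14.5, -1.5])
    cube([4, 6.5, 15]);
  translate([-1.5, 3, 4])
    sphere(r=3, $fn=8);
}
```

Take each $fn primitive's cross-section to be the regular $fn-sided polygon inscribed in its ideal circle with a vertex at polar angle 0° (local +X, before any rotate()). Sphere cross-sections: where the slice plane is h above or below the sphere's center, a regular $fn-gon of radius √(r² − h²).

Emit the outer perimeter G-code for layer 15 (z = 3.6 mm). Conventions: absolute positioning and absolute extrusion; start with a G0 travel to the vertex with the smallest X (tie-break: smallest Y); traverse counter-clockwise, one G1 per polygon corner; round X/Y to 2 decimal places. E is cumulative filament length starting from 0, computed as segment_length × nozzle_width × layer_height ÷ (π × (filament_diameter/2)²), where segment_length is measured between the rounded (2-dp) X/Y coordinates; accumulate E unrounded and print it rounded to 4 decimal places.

G0 X0.00 Y0.00 Z3.60
G1 X18.50 Y0.00 E1.4767
G1 X18.50 Y13.00 E2.5145
G1 X0.00 Y13.00 E3.9912
G1 X0.00 Y5.35 E4.6019
G1 X0.60 Y5.10 E4.6538
G1 X1.47 Y3.00 E4.8352
G1 X0.60 Y0.90 E5.0167
G1 X0.00 Y0.65 E5.0685
G1 X0.00 Y0.00 E5.1204

At z = 3.6 mm: the cube (footprint 18.5×13) is included at this height; the 4×6.5 cube at (11, 14.5) contributes its full rectangle; the r=3 sphere at (-1.5, 3) contributes a regular 8-gon of circumradius √(3²−0.4²) = 2.973; Subtracting the remaining from the first: starting from the 18.5×13 cube, the 4×6.5 cube at (11, 14.5) misses the remaining region (no effect); the r=3 sphere at (-1.5, 3) partially overlaps it — only the 4.51 mm² overlap (of its 25.00 mm²) is removed, clipping the outline — 1 connected region. The outline is a single polygon with 9 vertices. Extrusion per mm of travel: 0.8 × 0.24 / (π × 0.875²) = 0.079824. Accumulating E over each segment gives final E = 5.1204.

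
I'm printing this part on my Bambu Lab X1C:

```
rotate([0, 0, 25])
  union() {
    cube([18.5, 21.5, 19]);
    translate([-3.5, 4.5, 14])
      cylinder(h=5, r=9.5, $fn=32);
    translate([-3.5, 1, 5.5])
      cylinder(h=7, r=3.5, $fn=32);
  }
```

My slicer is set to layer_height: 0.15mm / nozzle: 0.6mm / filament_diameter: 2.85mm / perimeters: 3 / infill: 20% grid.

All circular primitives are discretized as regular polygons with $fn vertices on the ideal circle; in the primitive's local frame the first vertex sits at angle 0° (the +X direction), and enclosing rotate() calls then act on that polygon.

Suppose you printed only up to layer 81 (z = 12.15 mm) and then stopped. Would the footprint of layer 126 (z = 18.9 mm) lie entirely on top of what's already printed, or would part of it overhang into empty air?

Compare the two slices. At z = 12.15: the cube is present — its section is the full 18.5×21.5 rectangle (area 397.75 mm²); the cylinder at (-3.5, 4.5) is not intersected at this z (z outside [14, 19]); the r=3.5 cylinder at (-3.5, 1) gives a regular 32-gon of circumradius 3.5 (constant along its height) (area = (32/2)·3.500²·sin(360°/32) = 38.24 mm²); Combining (union): the 2 present regions are separate (no shared area or edge), so areas and boundary lengths simply add and each stays a separate island — area = 435.99 mm²; (rotated 25° about Z; rotation is an isometry so areas/perimeters/island counts are preserved). At z = 18.9: the cube is present — its section is the full 18.5×21.5 rectangle (area 397.75 mm²); the r=9.5 cylinder at (-3.5, 4.5) gives a regular 32-gon of circumradius 9.5 (constant along its height) (area = (32/2)·9.500²·sin(360°/32) = 281.71 mm²); the cylinder at (-3.5, 1) is not intersected at this z (z outside [5.5, 12.5]); Merging all regions: the regions partially overlap — summed areas 679.46 mm² minus the doubly-counted overlap 63.26 mm² gives 616.20 mm² — area = 616.20 mm²; (whole slice rotated 25° about Z — lengths, areas and connectivity unchanged). Checking containment: at z = 18.9 the cross-section extends beyond the z = 12.15 cross-section by about 180.22 mm².

part overhangs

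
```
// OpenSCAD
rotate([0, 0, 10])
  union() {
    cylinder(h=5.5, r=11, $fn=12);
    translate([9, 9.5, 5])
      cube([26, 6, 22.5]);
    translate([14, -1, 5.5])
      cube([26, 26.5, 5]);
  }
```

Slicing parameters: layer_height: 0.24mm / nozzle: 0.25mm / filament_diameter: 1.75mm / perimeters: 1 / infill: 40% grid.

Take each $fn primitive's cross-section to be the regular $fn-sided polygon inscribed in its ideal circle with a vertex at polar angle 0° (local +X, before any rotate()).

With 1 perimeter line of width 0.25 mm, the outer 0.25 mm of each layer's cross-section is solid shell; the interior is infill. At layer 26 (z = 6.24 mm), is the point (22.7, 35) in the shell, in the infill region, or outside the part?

outside

At z = 6.24 mm: the cylinder does not reach this height (z outside [0, 5.5]); the 26×6 cube at (9, 9.5) contributes its full rectangle; the 26×26.5 cube at (14, -1) contributes its full rectangle; Merging all regions: the regions partially overlap (shared area 126.00 mm²), so overlapping operands fuse into one piece — 1 connected region; (whole slice rotated 10° about Z — lengths, areas and connectivity unchanged). Overall, the cross-section is a single solid region. Undo the 10° rotation: the query point maps to (28.433, 30.526) in the un-rotated model frame. The nearest boundary edge runs (14.00, 25.50)→(40.00, 25.50); distance from the point to it = 5.03 mm. The point is not inside any of the regions above, so it lies outside the cross-section (5.03 mm from the nearest boundary).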